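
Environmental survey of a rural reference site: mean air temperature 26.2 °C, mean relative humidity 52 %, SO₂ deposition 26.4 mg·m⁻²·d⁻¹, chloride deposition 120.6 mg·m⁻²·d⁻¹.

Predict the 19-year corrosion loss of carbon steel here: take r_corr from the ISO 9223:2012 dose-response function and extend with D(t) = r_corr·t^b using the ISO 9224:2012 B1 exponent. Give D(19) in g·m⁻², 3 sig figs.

D(19) = 1.58e+03 g·m⁻²

carbon steel: f(T) = -0.054·(T−10) [T>10 °C] = -0.8748
  Pd branch = 1.77·Pd^0.52·e^(0.02·RH+f) = 11.45 μm/a
  Sd branch = 0.102·Sd^0.62·e^(0.033·RH+0.04·T) = 31.58 μm/a
  sum: 11.45 + 31.58 → r_corr = 43.03 μm/a
ISO 9224: D(t) = r_corr · t^b with b = 0.523 (carbon steel, B1)
  D(19) = 43.03 × 19^0.523 = 43.03 × 4.664 = 200.7 μm
  Mass loss = 200.7 μm × 7.85 g/cm³ = 1576 g·m⁻²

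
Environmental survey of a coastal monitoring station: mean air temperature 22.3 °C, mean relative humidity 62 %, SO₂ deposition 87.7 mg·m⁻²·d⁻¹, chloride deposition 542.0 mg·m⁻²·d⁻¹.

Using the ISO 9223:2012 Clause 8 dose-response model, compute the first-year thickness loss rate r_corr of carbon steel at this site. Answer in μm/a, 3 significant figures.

carbon steel: temperature factor f = -0.054·(12.3) = -0.6642
  Pd branch = 1.77·Pd^0.52·e^(0.02·RH+f) = 32.24 μm/a
  Cl⁻ term: 0.102·542.0^0.62·exp(0.033·62+0.04·22.3) = 95.42
  r_corr = 32.24 + 95.42 = 127.7 μm/a

r_corr = 128 μm/a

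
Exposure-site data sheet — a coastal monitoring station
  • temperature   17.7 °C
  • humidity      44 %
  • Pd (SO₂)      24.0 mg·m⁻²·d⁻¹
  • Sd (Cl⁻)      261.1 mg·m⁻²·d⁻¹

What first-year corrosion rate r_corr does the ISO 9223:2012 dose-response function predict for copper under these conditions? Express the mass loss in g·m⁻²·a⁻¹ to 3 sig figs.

copper: T>10 °C ⇒ hinge -0.080·(17.7−10) = -0.6160
  Pd branch = 0.0053·Pd^0.26·e^(0.059·RH+f) = 0.08771 μm/a
  Sd branch = 0.01025·Sd^0.27·e^(0.036·RH+0.049·T) = 0.5344 μm/a
  sum: 0.08771 + 0.5344 → r_corr = 0.6221 μm/a
Convert to mass loss: 0.6221 μm/a × 8.96 g/cm³ = 5.574 g·m⁻²·a⁻¹

r_corr = 5.57 g·m⁻²·a⁻¹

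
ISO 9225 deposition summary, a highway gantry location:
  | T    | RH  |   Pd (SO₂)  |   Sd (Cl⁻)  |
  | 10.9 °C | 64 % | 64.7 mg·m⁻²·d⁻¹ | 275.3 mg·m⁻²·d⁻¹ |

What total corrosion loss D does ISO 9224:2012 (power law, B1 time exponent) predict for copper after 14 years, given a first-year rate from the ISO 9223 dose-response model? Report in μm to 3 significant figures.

D(14) = 8.34 μm

copper: f(T) = -0.080·(T−10) [T>10 °C] = -0.0720
  SO₂ term: 0.0053·64.7^0.26·exp(0.059·64-0.0720) = 0.6364
  Cl⁻ term: 0.01025·275.3^0.27·exp(0.036·64+0.049·10.9) = 0.7981
  r_corr = 0.6364 + 0.7981 = 1.434 μm/a
Long-term exponent b (ISO 9224 Table 2, B1) = 0.667
  D(14) = 1.434 × 14^0.667 = 1.434 × 5.814 = 8.34 μm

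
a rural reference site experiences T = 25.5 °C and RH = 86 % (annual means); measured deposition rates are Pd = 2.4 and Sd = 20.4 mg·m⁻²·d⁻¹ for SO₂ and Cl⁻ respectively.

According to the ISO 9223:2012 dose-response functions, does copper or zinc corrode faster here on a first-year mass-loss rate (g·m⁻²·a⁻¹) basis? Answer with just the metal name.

copper

copper: f(T) = -0.080·(T−10) [T>10 °C] = -1.2400
  sulphur-dioxide contribution → 0.3078 μm/a
  chloride contribution → 1.785 μm/a
  ⇒ r_corr(copper) = 2.092 μm/a
  mass loss = 2.092 μm/a × 8.96 g/cm³ = 18.75 g·m⁻²·a⁻¹
zinc: T>10 °C ⇒ hinge -0.071·(25.5−10) = -1.1005
  sulphur-dioxide contribution → 0.3296 μm/a
  chloride contribution → 1.697 μm/a
  total first-year rate 2.027 μm/a
  mass loss = 2.027 μm/a × 7.14 g/cm³ = 14.47 g·m⁻²·a⁻¹
Ordering by g·m⁻²·a⁻¹: copper (18.7) > zinc (14.5)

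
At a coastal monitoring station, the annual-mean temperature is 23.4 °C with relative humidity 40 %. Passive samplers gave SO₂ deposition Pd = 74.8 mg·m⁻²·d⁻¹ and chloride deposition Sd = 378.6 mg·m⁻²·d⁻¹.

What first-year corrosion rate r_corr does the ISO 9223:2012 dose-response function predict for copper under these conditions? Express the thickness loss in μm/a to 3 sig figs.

r_corr = 0.735 μm/a

copper: f(T) = -0.080·(T−10) [T>10 °C] = -1.0720
  Pd branch = 0.0053·Pd^0.26·e^(0.059·RH+f) = 0.059 μm/a
  Sd branch = 0.01025·Sd^0.27·e^(0.036·RH+0.049·T) = 0.6764 μm/a
  r_corr = 0.059 + 0.6764 = 0.7354 μm/a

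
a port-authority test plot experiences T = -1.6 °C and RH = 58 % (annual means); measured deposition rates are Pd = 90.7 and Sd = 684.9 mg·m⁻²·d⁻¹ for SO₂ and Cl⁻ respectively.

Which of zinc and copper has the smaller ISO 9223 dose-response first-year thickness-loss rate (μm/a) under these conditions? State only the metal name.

copper

zinc: T≤10 °C ⇒ hinge +0.038·(-1.6−10) = -0.4408
  SO₂ term: 0.0129·90.7^0.44·exp(0.046·58-0.4408) = 0.8694
  Sd branch = 0.0175·Sd^0.57·e^(0.008·RH+0.085·T) = 1.004 μm/a
  sum: 0.8694 + 1.004 → r_corr = 1.873 μm/a
copper: temperature factor f = +0.126·(-11.6) = -1.4616
  Pd branch = 0.0053·Pd^0.26·e^(0.059·RH+f) = 0.1215 μm/a
  Sd branch = 0.01025·Sd^0.27·e^(0.036·RH+0.049·T) = 0.4458 μm/a
  r_corr = 0.1215 + 0.4458 = 0.5673 μm/a
Ordering by μm/a: zinc (1.87) > copper (0.567)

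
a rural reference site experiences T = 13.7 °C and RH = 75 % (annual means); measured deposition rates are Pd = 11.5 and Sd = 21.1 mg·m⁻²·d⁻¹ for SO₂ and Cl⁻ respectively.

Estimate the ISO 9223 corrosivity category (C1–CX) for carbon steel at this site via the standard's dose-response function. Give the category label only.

C3

carbon steel: T>10 °C ⇒ hinge -0.054·(13.7−10) = -0.1998
  Pd branch = 1.77·Pd^0.52·e^(0.02·RH+f) = 23.13 μm/a
  Sd branch = 0.102·Sd^0.62·e^(0.033·RH+0.04·T) = 13.88 μm/a
  r_corr = 23.13 + 13.88 = 37.02 μm/a
37 μm/a falls in (25, 50] for carbon steel → category C3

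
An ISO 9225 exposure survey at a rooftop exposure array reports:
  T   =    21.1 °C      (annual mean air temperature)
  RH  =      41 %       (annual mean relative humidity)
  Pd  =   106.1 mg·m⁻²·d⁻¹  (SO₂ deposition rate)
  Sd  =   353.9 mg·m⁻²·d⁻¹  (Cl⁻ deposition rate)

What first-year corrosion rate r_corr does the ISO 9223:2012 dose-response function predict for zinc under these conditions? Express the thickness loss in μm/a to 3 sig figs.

r_corr = 4.44 μm/a

zinc: T>10 °C ⇒ hinge -0.071·(21.1−10) = -0.7881
  SO₂ term: 0.0129·106.1^0.44·exp(0.046·41-0.7881) = 0.3011
  Sd branch = 0.0175·Sd^0.57·e^(0.008·RH+0.085·T) = 4.142 μm/a
  sum: 0.3011 + 4.142 → r_corr = 4.444 μm/a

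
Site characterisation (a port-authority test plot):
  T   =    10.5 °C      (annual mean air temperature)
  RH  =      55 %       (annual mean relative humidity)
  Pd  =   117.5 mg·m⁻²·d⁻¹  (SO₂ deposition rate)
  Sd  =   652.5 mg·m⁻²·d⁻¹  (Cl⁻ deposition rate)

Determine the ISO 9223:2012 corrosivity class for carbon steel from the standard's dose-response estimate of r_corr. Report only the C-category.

carbon steel: T>10 °C ⇒ hinge -0.054·(10.5−10) = -0.0270
  SO₂ term: 1.77·117.5^0.52·exp(0.02·55-0.0270) = 61.72
  Sd branch = 0.102·Sd^0.62·e^(0.033·RH+0.04·T) = 53 μm/a
  r_corr = 61.72 + 53 = 114.7 μm/a
ISO 9223 Table 2 (carbon steel): 80 < 115 ≤ 200 μm/a ⇒ C5

C5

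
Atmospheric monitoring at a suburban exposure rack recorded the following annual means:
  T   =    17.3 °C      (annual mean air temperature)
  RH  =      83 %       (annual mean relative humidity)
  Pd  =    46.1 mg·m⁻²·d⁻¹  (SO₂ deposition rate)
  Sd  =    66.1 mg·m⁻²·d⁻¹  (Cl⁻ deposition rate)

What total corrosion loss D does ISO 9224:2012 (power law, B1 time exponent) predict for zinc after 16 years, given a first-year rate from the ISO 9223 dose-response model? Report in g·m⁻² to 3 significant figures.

D(16) = 238 g·m⁻²

zinc: temperature factor f = -0.071·(7.3) = -0.5183
  sulphur-dioxide contribution → 1.887 μm/a
  chloride contribution → 1.613 μm/a
  ⇒ r_corr(zinc) = 3.499 μm/a
Long-term exponent b (ISO 9224 Table 2, B1) = 0.813
  D(16) = 3.499 × 16^0.813 = 3.499 × 9.527 = 33.34 μm
  Mass loss = 33.34 μm × 7.14 g/cm³ = 238 g·m⁻²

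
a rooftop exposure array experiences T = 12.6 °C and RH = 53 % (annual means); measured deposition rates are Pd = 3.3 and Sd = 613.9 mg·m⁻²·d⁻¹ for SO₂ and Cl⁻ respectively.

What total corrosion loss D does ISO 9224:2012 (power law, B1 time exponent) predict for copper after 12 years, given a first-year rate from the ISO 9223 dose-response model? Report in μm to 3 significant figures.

D(12) = 4.51 μm

copper: f(T) = -0.080·(T−10) [T>10 °C] = -0.2080
  SO₂ term: 0.0053·3.3^0.26·exp(0.059·53-0.2080) = 0.1339
  Cl⁻ term: 0.01025·613.9^0.27·exp(0.036·53+0.049·12.6) = 0.7249
  sum: 0.1339 + 0.7249 → r_corr = 0.8588 μm/a
ISO 9224: D(t) = r_corr · t^b with b = 0.667 (copper, B1)
  D(12) = 0.8588 × 12^0.667 = 0.8588 × 5.246 = 4.505 μm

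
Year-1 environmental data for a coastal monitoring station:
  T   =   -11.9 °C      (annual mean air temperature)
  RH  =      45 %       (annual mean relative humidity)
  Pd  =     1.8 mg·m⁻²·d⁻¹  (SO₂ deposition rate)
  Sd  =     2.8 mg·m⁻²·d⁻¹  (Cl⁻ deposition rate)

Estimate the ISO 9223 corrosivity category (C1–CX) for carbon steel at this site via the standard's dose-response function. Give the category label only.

C1

carbon steel: T≤10 °C ⇒ hinge +0.150·(-11.9−10) = -3.2850
  sulphur-dioxide contribution → 0.2213 μm/a
  chloride contribution → 0.5297 μm/a
  total first-year rate 0.751 μm/a
ISO 9223 Table 2 (carbon steel): 0 < 0.751 ≤ 1.3 μm/a ⇒ C1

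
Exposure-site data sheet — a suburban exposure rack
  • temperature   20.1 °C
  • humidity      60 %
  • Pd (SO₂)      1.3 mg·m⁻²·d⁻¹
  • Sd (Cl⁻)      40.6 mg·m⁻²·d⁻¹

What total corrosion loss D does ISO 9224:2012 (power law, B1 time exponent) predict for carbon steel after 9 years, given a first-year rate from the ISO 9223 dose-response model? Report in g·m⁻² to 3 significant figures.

D(9) = 503 g·m⁻²

carbon steel: temperature factor f = -0.054·(10.1) = -0.5454
  SO₂ term: 1.77·1.3^0.52·exp(0.02·60-0.5454) = 3.904
  Sd branch = 0.102·Sd^0.62·e^(0.033·RH+0.04·T) = 16.4 μm/a
  sum: 3.904 + 16.4 → r_corr = 20.31 μm/a
Power-law: D(9) = r_corr · 9^0.523
  D(9) = 20.31 × 9^0.523 = 20.31 × 3.156 = 64.08 μm
  Mass loss = 64.08 μm × 7.85 g/cm³ = 503.1 g·m⁻²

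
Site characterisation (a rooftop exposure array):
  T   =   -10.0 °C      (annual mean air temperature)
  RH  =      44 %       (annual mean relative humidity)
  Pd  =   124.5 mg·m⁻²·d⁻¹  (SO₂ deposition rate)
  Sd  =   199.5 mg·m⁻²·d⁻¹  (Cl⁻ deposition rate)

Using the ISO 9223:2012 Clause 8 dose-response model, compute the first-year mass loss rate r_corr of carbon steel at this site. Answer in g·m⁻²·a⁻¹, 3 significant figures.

r_corr = 81.6 g·m⁻²·a⁻¹

carbon steel: T≤10 °C ⇒ hinge +0.150·(-10.0−10) = -3.0000
  sulphur-dioxide contribution → 2.611 μm/a
  chloride contribution → 7.788 μm/a
  ⇒ r_corr(carbon steel) = 10.4 μm/a
Convert to mass loss: 10.4 μm/a × 7.85 g/cm³ = 81.63 g·m⁻²·a⁻¹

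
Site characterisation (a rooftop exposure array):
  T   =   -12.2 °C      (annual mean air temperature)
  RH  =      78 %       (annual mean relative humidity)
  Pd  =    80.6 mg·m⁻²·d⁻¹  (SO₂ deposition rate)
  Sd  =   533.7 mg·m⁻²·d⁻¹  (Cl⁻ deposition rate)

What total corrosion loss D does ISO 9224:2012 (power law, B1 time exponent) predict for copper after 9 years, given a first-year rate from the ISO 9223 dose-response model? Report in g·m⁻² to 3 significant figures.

copper: temperature factor f = +0.126·(-22.2) = -2.7972
  Pd branch = 0.0053·Pd^0.26·e^(0.059·RH+f) = 0.1009 μm/a
  Cl⁻ term: 0.01025·533.7^0.27·exp(0.036·78+0.049·-12.2) = 0.5093
  sum: 0.1009 + 0.5093 → r_corr = 0.6102 μm/a
Long-term exponent b (ISO 9224 Table 2, B1) = 0.667
  D(9) = 0.6102 × 9^0.667 = 0.6102 × 4.33 = 2.642 μm
  Mass loss = 2.642 μm × 8.96 g/cm³ = 23.67 g·m⁻²

D(9) = 23.7 g·m⁻²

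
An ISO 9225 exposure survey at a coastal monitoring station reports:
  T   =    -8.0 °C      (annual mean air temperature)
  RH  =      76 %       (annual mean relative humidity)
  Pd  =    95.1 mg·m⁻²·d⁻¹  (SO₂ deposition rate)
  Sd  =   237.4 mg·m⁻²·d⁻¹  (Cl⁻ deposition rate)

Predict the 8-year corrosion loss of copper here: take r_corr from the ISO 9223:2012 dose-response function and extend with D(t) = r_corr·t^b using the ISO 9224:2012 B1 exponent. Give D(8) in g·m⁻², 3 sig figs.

D(8) = 22.5 g·m⁻²

copper: f(T) = +0.126·(T−10) [T≤10 °C] = -2.2680
  SO₂ term: 0.0053·95.1^0.26·exp(0.059·76-2.2680) = 0.1589
  Cl⁻ term: 0.01025·237.4^0.27·exp(0.036·76+0.049·-8.0) = 0.4678
  r_corr = 0.1589 + 0.4678 = 0.6267 μm/a
ISO 9224: D(t) = r_corr · t^b with b = 0.667 (copper, B1)
  D(8) = 0.6267 × 8^0.667 = 0.6267 × 4.003 = 2.508 μm
  Mass loss = 2.508 μm × 8.96 g/cm³ = 22.48 g·m⁻²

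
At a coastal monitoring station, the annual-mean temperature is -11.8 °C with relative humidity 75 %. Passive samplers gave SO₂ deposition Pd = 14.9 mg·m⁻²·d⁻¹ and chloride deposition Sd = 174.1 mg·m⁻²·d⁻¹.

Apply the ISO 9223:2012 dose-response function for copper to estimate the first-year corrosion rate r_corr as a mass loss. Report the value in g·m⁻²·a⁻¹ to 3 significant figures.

r_corr = 3.60 g·m⁻²·a⁻¹

copper: f(T) = +0.126·(T−10) [T≤10 °C] = -2.7468
  sulphur-dioxide contribution → 0.0573 μm/a
  chloride contribution → 0.3445 μm/a
  total first-year rate 0.4018 μm/a
Convert to mass loss: 0.4018 μm/a × 8.96 g/cm³ = 3.6 g·m⁻²·a⁻¹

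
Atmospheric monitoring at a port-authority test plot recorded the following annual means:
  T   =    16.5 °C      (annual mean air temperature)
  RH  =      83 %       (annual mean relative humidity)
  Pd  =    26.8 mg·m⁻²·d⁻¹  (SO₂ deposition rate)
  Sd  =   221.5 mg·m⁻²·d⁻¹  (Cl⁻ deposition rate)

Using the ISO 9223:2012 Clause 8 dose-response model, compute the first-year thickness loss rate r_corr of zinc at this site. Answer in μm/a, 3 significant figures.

zinc: temperature factor f = -0.071·(6.5) = -0.4615
  sulphur-dioxide contribution → 1.573 μm/a
  chloride contribution → 3.002 μm/a
  total first-year rate 4.575 μm/a

r_corr = 4.57 μm/a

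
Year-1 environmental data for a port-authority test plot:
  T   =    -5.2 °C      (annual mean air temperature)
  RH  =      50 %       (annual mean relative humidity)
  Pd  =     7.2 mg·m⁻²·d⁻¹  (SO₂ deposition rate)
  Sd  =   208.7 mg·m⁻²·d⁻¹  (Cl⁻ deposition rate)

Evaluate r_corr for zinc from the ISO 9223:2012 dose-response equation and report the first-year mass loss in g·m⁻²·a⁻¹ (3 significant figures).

r_corr = 3.74 g·m⁻²·a⁻¹

zinc: T≤10 °C ⇒ hinge +0.038·(-5.2−10) = -0.5776
  Pd branch = 0.0129·Pd^0.44·e^(0.046·RH+f) = 0.1721 μm/a
  Sd branch = 0.0175·Sd^0.57·e^(0.008·RH+0.085·T) = 0.3523 μm/a
  sum: 0.1721 + 0.3523 → r_corr = 0.5244 μm/a
Convert to mass loss: 0.5244 μm/a × 7.14 g/cm³ = 3.744 g·m⁻²·a⁻¹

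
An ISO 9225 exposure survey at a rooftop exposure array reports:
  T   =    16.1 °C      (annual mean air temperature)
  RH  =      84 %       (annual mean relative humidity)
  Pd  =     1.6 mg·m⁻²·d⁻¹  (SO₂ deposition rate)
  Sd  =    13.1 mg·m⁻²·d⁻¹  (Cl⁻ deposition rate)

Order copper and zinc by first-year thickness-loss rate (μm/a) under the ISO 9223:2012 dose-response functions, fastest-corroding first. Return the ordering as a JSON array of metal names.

copper: f(T) = -0.080·(T−10) [T>10 °C] = -0.4880
  Pd branch = 0.0053·Pd^0.26·e^(0.059·RH+f) = 0.5221 μm/a
  Sd branch = 0.01025·Sd^0.27·e^(0.036·RH+0.049·T) = 0.9296 μm/a
  r_corr = 0.5221 + 0.9296 = 1.452 μm/a
zinc: T>10 °C ⇒ hinge -0.071·(16.1−10) = -0.4331
  Pd branch = 0.0129·Pd^0.44·e^(0.046·RH+f) = 0.4903 μm/a
  Sd branch = 0.0175·Sd^0.57·e^(0.008·RH+0.085·T) = 0.5835 μm/a
  r_corr = 0.4903 + 0.5835 = 1.074 μm/a
Ordering by μm/a: copper (1.45) > zinc (1.07)

["copper", "zinc"]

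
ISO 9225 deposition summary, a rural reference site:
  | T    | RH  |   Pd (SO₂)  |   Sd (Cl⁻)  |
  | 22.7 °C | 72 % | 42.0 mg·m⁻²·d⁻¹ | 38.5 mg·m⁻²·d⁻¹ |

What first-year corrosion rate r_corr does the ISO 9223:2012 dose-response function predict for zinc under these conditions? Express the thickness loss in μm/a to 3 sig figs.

r_corr = 2.46 μm/a

zinc: f(T) = -0.071·(T−10) [T>10 °C] = -0.9017
  sulphur-dioxide contribution → 0.744 μm/a
  chloride contribution → 1.717 μm/a
  ⇒ r_corr(zinc) = 2.461 μm/a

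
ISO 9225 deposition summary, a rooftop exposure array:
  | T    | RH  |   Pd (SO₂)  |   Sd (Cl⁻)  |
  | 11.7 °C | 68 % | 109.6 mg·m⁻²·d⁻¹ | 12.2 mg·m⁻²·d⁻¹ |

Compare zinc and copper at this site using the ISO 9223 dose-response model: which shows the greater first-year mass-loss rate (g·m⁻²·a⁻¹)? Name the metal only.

zinc

zinc: T>10 °C ⇒ hinge -0.071·(11.7−10) = -0.1207
  sulphur-dioxide contribution → 2.061 μm/a
  chloride contribution → 0.3392 μm/a
  ⇒ r_corr(zinc) = 2.401 μm/a
  mass loss = 2.401 μm/a × 7.14 g/cm³ = 17.14 g·m⁻²·a⁻¹
copper: T>10 °C ⇒ hinge -0.080·(11.7−10) = -0.1360
  sulphur-dioxide contribution → 0.8669 μm/a
  chloride contribution → 0.4132 μm/a
  total first-year rate 1.28 μm/a
  mass loss = 1.28 μm/a × 8.96 g/cm³ = 11.47 g·m⁻²·a⁻¹
Ordering by g·m⁻²·a⁻¹: zinc (17.1) > copper (11.5)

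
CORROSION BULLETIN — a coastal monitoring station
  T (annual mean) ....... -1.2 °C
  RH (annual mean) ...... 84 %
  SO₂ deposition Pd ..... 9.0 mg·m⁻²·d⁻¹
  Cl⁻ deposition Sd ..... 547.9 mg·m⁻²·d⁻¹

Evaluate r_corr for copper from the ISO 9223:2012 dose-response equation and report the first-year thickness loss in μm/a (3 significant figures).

copper: f(T) = +0.126·(T−10) [T≤10 °C] = -1.4112
  sulphur-dioxide contribution → 0.325 μm/a
  chloride contribution → 1.091 μm/a
  ⇒ r_corr(copper) = 1.416 μm/a

r_corr = 1.42 μm/a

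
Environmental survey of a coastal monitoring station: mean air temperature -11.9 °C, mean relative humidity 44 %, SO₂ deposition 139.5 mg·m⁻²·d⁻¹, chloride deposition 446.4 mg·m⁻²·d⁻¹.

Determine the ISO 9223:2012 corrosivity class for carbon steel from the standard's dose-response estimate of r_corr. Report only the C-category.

carbon steel: temperature factor f = +0.150·(-21.9) = -3.2850
  Pd branch = 1.77·Pd^0.52·e^(0.02·RH+f) = 2.083 μm/a
  Sd branch = 0.102·Sd^0.62·e^(0.033·RH+0.04·T) = 11.89 μm/a
  sum: 2.083 + 11.89 → r_corr = 13.98 μm/a
Category bounds: 1.3…25 μm/a bracket r_corr ⇒ C2

C2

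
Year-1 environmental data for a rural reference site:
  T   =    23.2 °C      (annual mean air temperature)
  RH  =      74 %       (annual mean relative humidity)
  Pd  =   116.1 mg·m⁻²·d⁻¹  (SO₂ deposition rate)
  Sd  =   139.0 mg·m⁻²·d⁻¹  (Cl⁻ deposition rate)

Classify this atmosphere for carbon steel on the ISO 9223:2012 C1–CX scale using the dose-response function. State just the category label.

C5

carbon steel: temperature factor f = -0.054·(13.2) = -0.7128
  SO₂ term: 1.77·116.1^0.52·exp(0.02·74-0.7128) = 45.17
  Sd branch = 0.102·Sd^0.62·e^(0.033·RH+0.04·T) = 63.22 μm/a
  sum: 45.17 + 63.22 → r_corr = 108.4 μm/a
Category bounds: 80…200 μm/a bracket r_corr ⇒ C5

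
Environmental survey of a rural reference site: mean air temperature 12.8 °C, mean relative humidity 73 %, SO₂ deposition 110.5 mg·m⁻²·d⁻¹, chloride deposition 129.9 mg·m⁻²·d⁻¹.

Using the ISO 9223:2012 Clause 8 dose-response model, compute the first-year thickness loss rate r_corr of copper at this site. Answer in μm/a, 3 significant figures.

r_corr = 2.06 μm/a

copper: temperature factor f = -0.080·(2.8) = -0.2240
  SO₂ term: 0.0053·110.5^0.26·exp(0.059·73-0.2240) = 1.068
  Cl⁻ term: 0.01025·129.9^0.27·exp(0.036·73+0.049·12.8) = 0.9888
  r_corr = 1.068 + 0.9888 = 2.057 μm/a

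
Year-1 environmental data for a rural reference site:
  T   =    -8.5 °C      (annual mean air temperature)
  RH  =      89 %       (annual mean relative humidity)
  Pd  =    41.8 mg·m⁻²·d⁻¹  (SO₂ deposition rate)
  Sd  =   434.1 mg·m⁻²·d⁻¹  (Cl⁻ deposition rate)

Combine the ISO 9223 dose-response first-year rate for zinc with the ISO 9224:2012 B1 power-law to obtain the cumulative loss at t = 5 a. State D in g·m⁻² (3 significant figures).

D(5) = 66.9 g·m⁻²

zinc: temperature factor f = +0.038·(-18.5) = -0.7030
  SO₂ term: 0.0129·41.8^0.44·exp(0.046·89-0.7030) = 1.98
  Cl⁻ term: 0.0175·434.1^0.57·exp(0.008·89+0.085·-8.5) = 0.552
  r_corr = 1.98 + 0.552 = 2.532 μm/a
ISO 9224: D(t) = r_corr · t^b with b = 0.813 (zinc, B1)
  D(5) = 2.532 × 5^0.813 = 2.532 × 3.701 = 9.368 μm
  Mass loss = 9.368 μm × 7.14 g/cm³ = 66.89 g·m⁻²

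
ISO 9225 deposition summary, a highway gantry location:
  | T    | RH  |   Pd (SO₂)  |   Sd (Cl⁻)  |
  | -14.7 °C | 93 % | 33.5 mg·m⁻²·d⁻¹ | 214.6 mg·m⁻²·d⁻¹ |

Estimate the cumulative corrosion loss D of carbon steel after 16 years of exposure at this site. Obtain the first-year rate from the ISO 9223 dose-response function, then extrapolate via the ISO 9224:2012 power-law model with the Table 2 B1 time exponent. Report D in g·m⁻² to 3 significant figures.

D(16) = 1.20e+03 g·m⁻²

carbon steel: temperature factor f = +0.150·(-24.7) = -3.7050
  sulphur-dioxide contribution → 1.737 μm/a
  chloride contribution → 34.02 μm/a
  ⇒ r_corr(carbon steel) = 35.75 μm/a
Power-law: D(16) = r_corr · 16^0.523
  D(16) = 35.75 × 16^0.523 = 35.75 × 4.263 = 152.4 μm
  Mass loss = 152.4 μm × 7.85 g/cm³ = 1197 g·m⁻²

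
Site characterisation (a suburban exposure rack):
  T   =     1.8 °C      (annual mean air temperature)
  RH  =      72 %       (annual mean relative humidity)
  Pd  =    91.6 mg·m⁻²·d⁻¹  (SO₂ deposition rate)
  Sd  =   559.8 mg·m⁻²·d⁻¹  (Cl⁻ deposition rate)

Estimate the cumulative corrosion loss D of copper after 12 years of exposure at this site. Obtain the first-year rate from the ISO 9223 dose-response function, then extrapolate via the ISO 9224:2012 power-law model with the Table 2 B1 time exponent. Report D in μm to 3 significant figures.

copper: f(T) = +0.126·(T−10) [T≤10 °C] = -1.0332
  SO₂ term: 0.0053·91.6^0.26·exp(0.059·72-1.0332) = 0.4271
  Sd branch = 0.01025·Sd^0.27·e^(0.036·RH+0.049·T) = 0.8254 μm/a
  r_corr = 0.4271 + 0.8254 = 1.253 μm/a
Power-law: D(12) = r_corr · 12^0.667
  D(12) = 1.253 × 12^0.667 = 1.253 × 5.246 = 6.571 μm

D(12) = 6.57 μm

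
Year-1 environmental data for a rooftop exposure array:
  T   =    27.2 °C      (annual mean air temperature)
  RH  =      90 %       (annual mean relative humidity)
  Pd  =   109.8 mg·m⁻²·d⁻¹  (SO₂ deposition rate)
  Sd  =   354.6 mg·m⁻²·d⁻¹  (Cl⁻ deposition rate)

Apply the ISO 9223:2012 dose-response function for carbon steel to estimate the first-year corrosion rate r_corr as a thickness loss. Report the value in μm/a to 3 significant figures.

r_corr = 273 μm/a

carbon steel: T>10 °C ⇒ hinge -0.054·(27.2−10) = -0.9288
  Pd branch = 1.77·Pd^0.52·e^(0.02·RH+f) = 48.69 μm/a
  Cl⁻ term: 0.102·354.6^0.62·exp(0.033·90+0.04·27.2) = 224.8
  r_corr = 48.69 + 224.8 = 273.5 μm/a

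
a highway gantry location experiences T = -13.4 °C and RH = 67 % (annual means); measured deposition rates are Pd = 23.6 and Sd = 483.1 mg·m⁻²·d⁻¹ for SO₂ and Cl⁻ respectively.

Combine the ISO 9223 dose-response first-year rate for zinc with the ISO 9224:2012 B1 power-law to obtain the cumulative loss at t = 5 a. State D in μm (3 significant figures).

D(5) = 2.92 μm

zinc: f(T) = +0.038·(T−10) [T≤10 °C] = -0.8892
  sulphur-dioxide contribution → 0.4645 μm/a
  chloride contribution → 0.3244 μm/a
  ⇒ r_corr(zinc) = 0.7889 μm/a
Long-term exponent b (ISO 9224 Table 2, B1) = 0.813
  D(5) = 0.7889 × 5^0.813 = 0.7889 × 3.701 = 2.919 μm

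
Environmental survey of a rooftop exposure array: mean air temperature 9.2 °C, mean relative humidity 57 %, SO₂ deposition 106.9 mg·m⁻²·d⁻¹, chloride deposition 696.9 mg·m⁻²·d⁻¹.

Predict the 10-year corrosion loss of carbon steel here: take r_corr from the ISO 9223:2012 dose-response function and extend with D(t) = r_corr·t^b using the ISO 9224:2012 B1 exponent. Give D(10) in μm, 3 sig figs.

D(10) = 372 μm

carbon steel: T≤10 °C ⇒ hinge +0.150·(9.2−10) = -0.1200
  Pd branch = 1.77·Pd^0.52·e^(0.02·RH+f) = 55.72 μm/a
  Cl⁻ term: 0.102·696.9^0.62·exp(0.033·57+0.04·9.2) = 55.99
  sum: 55.72 + 55.99 → r_corr = 111.7 μm/a
ISO 9224: D(t) = r_corr · t^b with b = 0.523 (carbon steel, B1)
  D(10) = 111.7 × 10^0.523 = 111.7 × 3.334 = 372.5 μm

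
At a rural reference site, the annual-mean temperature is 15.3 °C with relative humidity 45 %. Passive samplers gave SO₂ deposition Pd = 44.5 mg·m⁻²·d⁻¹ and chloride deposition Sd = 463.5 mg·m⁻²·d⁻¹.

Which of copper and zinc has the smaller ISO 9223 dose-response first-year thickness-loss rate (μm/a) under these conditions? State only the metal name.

copper

copper: T>10 °C ⇒ hinge -0.080·(15.3−10) = -0.4240
  SO₂ term: 0.0053·44.5^0.26·exp(0.059·45-0.4240) = 0.1324
  Sd branch = 0.01025·Sd^0.27·e^(0.036·RH+0.049·T) = 0.575 μm/a
  r_corr = 0.1324 + 0.575 = 0.7074 μm/a
zinc: temperature factor f = -0.071·(5.3) = -0.3763
  Pd branch = 0.0129·Pd^0.44·e^(0.046·RH+f) = 0.3728 μm/a
  Cl⁻ term: 0.0175·463.5^0.57·exp(0.008·45+0.085·15.3) = 3.047
  sum: 0.3728 + 3.047 → r_corr = 3.419 μm/a
Ordering by μm/a: zinc (3.42) > copper (0.707)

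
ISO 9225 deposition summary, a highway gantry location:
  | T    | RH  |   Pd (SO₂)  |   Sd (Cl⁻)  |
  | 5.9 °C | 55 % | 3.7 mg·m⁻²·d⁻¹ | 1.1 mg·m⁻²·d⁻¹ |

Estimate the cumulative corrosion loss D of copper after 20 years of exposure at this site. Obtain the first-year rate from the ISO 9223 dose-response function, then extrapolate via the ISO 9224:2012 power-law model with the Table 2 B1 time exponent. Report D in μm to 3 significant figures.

copper: T≤10 °C ⇒ hinge +0.126·(5.9−10) = -0.5166
  Pd branch = 0.0053·Pd^0.26·e^(0.059·RH+f) = 0.114 μm/a
  Sd branch = 0.01025·Sd^0.27·e^(0.036·RH+0.049·T) = 0.1017 μm/a
  sum: 0.114 + 0.1017 → r_corr = 0.2157 μm/a
ISO 9224: D(t) = r_corr · t^b with b = 0.667 (copper, B1)
  D(20) = 0.2157 × 20^0.667 = 0.2157 × 7.375 = 1.591 μm

D(20) = 1.59 μm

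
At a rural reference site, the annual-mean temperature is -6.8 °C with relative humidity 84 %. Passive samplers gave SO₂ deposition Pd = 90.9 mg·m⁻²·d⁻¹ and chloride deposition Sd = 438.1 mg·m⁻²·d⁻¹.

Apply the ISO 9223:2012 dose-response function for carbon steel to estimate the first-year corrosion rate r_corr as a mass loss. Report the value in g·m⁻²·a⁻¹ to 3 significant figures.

carbon steel: f(T) = +0.150·(T−10) [T≤10 °C] = -2.5200
  sulphur-dioxide contribution → 7.973 μm/a
  chloride contribution → 53.96 μm/a
  total first-year rate 61.94 μm/a
Convert to mass loss: 61.94 μm/a × 7.85 g/cm³ = 486.2 g·m⁻²·a⁻¹

r_corr = 486 g·m⁻²·a⁻¹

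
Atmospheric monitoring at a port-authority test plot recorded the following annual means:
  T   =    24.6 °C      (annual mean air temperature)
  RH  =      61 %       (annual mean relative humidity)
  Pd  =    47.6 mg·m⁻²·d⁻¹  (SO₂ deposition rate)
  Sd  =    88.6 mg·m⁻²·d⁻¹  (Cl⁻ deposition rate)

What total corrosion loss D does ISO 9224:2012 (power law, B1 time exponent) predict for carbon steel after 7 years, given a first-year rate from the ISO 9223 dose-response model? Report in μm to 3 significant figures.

carbon steel: temperature factor f = -0.054·(14.6) = -0.7884
  Pd branch = 1.77·Pd^0.52·e^(0.02·RH+f) = 20.31 μm/a
  Cl⁻ term: 0.102·88.6^0.62·exp(0.033·61+0.04·24.6) = 32.93
  r_corr = 20.31 + 32.93 = 53.24 μm/a
Power-law: D(7) = r_corr · 7^0.523
  D(7) = 53.24 × 7^0.523 = 53.24 × 2.767 = 147.3 μm

D(7) = 147 μm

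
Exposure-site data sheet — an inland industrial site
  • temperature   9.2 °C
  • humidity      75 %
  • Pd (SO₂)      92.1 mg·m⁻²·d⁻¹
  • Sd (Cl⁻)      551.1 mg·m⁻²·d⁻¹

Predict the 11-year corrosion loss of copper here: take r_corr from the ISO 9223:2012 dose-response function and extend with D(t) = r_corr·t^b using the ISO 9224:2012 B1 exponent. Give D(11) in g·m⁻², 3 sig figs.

copper: f(T) = +0.126·(T−10) [T≤10 °C] = -0.1008
  Pd branch = 0.0053·Pd^0.26·e^(0.059·RH+f) = 1.297 μm/a
  Cl⁻ term: 0.01025·551.1^0.27·exp(0.036·75+0.049·9.2) = 1.316
  r_corr = 1.297 + 1.316 = 2.613 μm/a
Long-term exponent b (ISO 9224 Table 2, B1) = 0.667
  D(11) = 2.613 × 11^0.667 = 2.613 × 4.95 = 12.93 μm
  Mass loss = 12.93 μm × 8.96 g/cm³ = 115.9 g·m⁻²

D(11) = 116 g·m⁻²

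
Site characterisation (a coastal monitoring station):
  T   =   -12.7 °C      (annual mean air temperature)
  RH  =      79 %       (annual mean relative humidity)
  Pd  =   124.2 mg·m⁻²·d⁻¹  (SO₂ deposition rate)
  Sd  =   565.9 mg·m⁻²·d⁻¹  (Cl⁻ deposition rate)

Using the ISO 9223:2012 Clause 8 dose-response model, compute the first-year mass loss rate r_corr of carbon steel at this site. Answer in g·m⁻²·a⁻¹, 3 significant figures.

carbon steel: f(T) = +0.150·(T−10) [T≤10 °C] = -3.4050
  sulphur-dioxide contribution → 3.502 μm/a
  chloride contribution → 42.35 μm/a
  total first-year rate 45.85 μm/a
Convert to mass loss: 45.85 μm/a × 7.85 g/cm³ = 360 g·m⁻²·a⁻¹

r_corr = 360 g·m⁻²·a⁻¹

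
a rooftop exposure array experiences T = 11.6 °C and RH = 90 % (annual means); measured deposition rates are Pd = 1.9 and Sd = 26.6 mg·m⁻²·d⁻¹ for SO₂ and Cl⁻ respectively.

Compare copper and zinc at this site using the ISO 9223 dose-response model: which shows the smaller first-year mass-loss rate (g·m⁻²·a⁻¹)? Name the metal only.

copper: temperature factor f = -0.080·(1.6) = -0.1280
  SO₂ term: 0.0053·1.9^0.26·exp(0.059·90-0.1280) = 1.115
  Cl⁻ term: 0.01025·26.6^0.27·exp(0.036·90+0.049·11.6) = 1.12
  r_corr = 1.115 + 1.12 = 2.235 μm/a
  mass loss = 2.235 μm/a × 8.96 g/cm³ = 20.03 g·m⁻²·a⁻¹
zinc: f(T) = -0.071·(T−10) [T>10 °C] = -0.1136
  SO₂ term: 0.0129·1.9^0.44·exp(0.046·90-0.1136) = 0.9591
  Cl⁻ term: 0.0175·26.6^0.57·exp(0.008·90+0.085·11.6) = 0.6254
  r_corr = 0.9591 + 0.6254 = 1.585 μm/a
  mass loss = 1.585 μm/a × 7.14 g/cm³ = 11.31 g·m⁻²·a⁻¹
Ordering by g·m⁻²·a⁻¹: copper (20) > zinc (11.3)

zinc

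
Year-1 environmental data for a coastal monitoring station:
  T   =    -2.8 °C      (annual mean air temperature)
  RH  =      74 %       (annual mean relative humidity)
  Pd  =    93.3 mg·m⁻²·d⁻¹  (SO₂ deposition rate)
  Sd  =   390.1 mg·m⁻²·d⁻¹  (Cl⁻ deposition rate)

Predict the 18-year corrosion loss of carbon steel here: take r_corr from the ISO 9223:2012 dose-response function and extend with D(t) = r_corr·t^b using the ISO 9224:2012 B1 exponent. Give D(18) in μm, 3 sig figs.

D(18) = 247 μm

carbon steel: f(T) = +0.150·(T−10) [T≤10 °C] = -1.9200
  sulphur-dioxide contribution → 12.06 μm/a
  chloride contribution → 42.37 μm/a
  ⇒ r_corr(carbon steel) = 54.42 μm/a
ISO 9224: D(t) = r_corr · t^b with b = 0.523 (carbon steel, B1)
  D(18) = 54.42 × 18^0.523 = 54.42 × 4.534 = 246.8 μm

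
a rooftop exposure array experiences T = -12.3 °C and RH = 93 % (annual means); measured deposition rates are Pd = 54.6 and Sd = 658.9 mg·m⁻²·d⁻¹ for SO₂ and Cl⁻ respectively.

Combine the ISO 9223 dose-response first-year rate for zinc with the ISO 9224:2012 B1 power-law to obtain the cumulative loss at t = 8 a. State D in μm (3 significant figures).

zinc: temperature factor f = +0.038·(-22.3) = -0.8474
  Pd branch = 0.0129·Pd^0.44·e^(0.046·RH+f) = 2.317 μm/a
  Cl⁻ term: 0.0175·658.9^0.57·exp(0.008·93+0.085·-12.3) = 0.5234
  sum: 2.317 + 0.5234 → r_corr = 2.84 μm/a
ISO 9224: D(t) = r_corr · t^b with b = 0.813 (zinc, B1)
  D(8) = 2.84 × 8^0.813 = 2.84 × 5.423 = 15.4 μm

D(8) = 15.4 μm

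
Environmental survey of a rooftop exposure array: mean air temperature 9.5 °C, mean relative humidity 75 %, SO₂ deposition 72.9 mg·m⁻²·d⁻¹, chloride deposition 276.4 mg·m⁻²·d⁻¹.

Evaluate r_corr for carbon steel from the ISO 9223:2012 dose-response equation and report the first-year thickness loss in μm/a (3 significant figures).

carbon steel: temperature factor f = +0.150·(-0.5) = -0.0750
  sulphur-dioxide contribution → 68.46 μm/a
  chloride contribution → 57.84 μm/a
  ⇒ r_corr(carbon steel) = 126.3 μm/a

r_corr = 126 μm/a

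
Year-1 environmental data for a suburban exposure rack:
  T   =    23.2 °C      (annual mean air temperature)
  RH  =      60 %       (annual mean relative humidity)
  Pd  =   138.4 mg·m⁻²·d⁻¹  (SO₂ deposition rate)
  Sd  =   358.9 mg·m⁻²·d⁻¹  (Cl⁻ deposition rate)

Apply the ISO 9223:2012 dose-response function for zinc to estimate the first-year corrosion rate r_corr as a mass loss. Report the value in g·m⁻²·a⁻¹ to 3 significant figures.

r_corr = 46.5 g·m⁻²·a⁻¹

zinc: f(T) = -0.071·(T−10) [T>10 °C] = -0.9372
  sulphur-dioxide contribution → 0.6987 μm/a
  chloride contribution → 5.811 μm/a
  total first-year rate 6.51 μm/a
Convert to mass loss: 6.51 μm/a × 7.14 g/cm³ = 46.48 g·m⁻²·a⁻¹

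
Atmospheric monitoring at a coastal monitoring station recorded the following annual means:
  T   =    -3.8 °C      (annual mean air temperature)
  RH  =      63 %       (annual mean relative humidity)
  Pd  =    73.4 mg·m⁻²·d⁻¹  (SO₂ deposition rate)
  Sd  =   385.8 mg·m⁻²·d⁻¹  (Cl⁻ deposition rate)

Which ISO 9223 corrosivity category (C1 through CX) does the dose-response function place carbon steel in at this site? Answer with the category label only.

C3

carbon steel: T≤10 °C ⇒ hinge +0.150·(-3.8−10) = -2.0700
  sulphur-dioxide contribution → 7.351 μm/a
  chloride contribution → 28.12 μm/a
  ⇒ r_corr(carbon steel) = 35.47 μm/a
ISO 9223 Table 2 (carbon steel): 25 < 35.5 ≤ 50 μm/a ⇒ C3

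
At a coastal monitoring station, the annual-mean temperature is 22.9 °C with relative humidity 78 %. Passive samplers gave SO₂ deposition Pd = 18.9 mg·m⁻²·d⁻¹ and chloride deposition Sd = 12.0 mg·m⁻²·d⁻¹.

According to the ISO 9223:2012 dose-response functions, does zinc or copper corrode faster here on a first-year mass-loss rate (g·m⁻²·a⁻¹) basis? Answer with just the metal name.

zinc: temperature factor f = -0.071·(12.9) = -0.9159
  SO₂ term: 0.0129·18.9^0.44·exp(0.046·78-0.9159) = 0.6803
  Cl⁻ term: 0.0175·12.0^0.57·exp(0.008·78+0.085·22.9) = 0.943
  sum: 0.6803 + 0.943 → r_corr = 1.623 μm/a
  mass loss = 1.623 μm/a × 7.14 g/cm³ = 11.59 g·m⁻²·a⁻¹
copper: T>10 °C ⇒ hinge -0.080·(22.9−10) = -1.0320
  SO₂ term: 0.0053·18.9^0.26·exp(0.059·78-1.0320) = 0.4042
  Cl⁻ term: 0.01025·12.0^0.27·exp(0.036·78+0.049·22.9) = 1.021
  r_corr = 0.4042 + 1.021 = 1.425 μm/a
  mass loss = 1.425 μm/a × 8.96 g/cm³ = 12.77 g·m⁻²·a⁻¹
Ordering by g·m⁻²·a⁻¹: copper (12.8) > zinc (11.6)

copper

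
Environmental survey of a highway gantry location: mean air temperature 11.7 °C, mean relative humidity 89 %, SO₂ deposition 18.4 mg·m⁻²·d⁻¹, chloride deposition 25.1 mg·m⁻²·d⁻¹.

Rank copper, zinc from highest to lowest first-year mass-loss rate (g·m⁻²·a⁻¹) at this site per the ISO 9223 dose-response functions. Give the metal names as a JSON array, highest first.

copper: T>10 °C ⇒ hinge -0.080·(11.7−10) = -0.1360
  Pd branch = 0.0053·Pd^0.26·e^(0.059·RH+f) = 1.882 μm/a
  Sd branch = 0.01025·Sd^0.27·e^(0.036·RH+0.049·T) = 1.069 μm/a
  sum: 1.882 + 1.069 → r_corr = 2.951 μm/a
  mass loss = 2.951 μm/a × 8.96 g/cm³ = 26.44 g·m⁻²·a⁻¹
zinc: f(T) = -0.071·(T−10) [T>10 °C] = -0.1207
  Pd branch = 0.0129·Pd^0.44·e^(0.046·RH+f) = 2.47 μm/a
  Cl⁻ term: 0.0175·25.1^0.57·exp(0.008·89+0.085·11.7) = 0.6053
  sum: 2.47 + 0.6053 → r_corr = 3.075 μm/a
  mass loss = 3.075 μm/a × 7.14 g/cm³ = 21.96 g·m⁻²·a⁻¹
Ordering by g·m⁻²·a⁻¹: copper (26.4) > zinc (22)

["copper", "zinc"]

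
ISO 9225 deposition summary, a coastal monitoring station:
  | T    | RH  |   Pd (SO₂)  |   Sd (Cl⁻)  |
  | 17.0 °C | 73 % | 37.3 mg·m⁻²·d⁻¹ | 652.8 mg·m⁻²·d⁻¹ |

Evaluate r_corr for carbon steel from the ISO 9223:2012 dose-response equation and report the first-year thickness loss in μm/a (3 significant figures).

r_corr = 159 μm/a

carbon steel: f(T) = -0.054·(T−10) [T>10 °C] = -0.3780
  SO₂ term: 1.77·37.3^0.52·exp(0.02·73-0.3780) = 34.29
  Cl⁻ term: 0.102·652.8^0.62·exp(0.033·73+0.04·17.0) = 124.5
  r_corr = 34.29 + 124.5 = 158.8 μm/a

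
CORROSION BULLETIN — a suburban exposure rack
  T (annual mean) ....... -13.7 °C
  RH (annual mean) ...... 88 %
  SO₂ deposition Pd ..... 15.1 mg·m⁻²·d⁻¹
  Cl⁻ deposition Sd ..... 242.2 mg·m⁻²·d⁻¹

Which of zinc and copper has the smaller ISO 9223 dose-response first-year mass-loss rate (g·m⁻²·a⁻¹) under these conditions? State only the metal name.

zinc: T≤10 °C ⇒ hinge +0.038·(-13.7−10) = -0.9006
  Pd branch = 0.0129·Pd^0.44·e^(0.046·RH+f) = 0.9914 μm/a
  Sd branch = 0.0175·Sd^0.57·e^(0.008·RH+0.085·T) = 0.2524 μm/a
  sum: 0.9914 + 0.2524 → r_corr = 1.244 μm/a
  mass loss = 1.244 μm/a × 7.14 g/cm³ = 8.88 g·m⁻²·a⁻¹
copper: temperature factor f = +0.126·(-23.7) = -2.9862
  Pd branch = 0.0053·Pd^0.26·e^(0.059·RH+f) = 0.09745 μm/a
  Sd branch = 0.01025·Sd^0.27·e^(0.036·RH+0.049·T) = 0.548 μm/a
  r_corr = 0.09745 + 0.548 = 0.6454 μm/a
  mass loss = 0.6454 μm/a × 8.96 g/cm³ = 5.783 g·m⁻²·a⁻¹
Ordering by g·m⁻²·a⁻¹: zinc (8.88) > copper (5.78)

copper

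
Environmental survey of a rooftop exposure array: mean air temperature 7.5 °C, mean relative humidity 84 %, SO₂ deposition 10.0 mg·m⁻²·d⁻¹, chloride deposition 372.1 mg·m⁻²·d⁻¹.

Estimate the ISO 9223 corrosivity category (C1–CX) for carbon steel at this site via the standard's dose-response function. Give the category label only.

C5

carbon steel: temperature factor f = +0.150·(-2.5) = -0.3750
  sulphur-dioxide contribution → 21.61 μm/a
  chloride contribution → 86.41 μm/a
  ⇒ r_corr(carbon steel) = 108 μm/a
108 μm/a falls in (80, 200] for carbon steel → category C5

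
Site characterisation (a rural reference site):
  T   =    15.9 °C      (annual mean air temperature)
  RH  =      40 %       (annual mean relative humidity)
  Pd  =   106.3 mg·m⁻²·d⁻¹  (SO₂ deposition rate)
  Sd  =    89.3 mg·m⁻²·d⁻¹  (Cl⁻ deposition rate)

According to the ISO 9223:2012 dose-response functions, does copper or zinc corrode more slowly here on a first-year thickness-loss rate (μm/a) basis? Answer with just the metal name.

copper: f(T) = -0.080·(T−10) [T>10 °C] = -0.4720
  sulphur-dioxide contribution → 0.1178 μm/a
  chloride contribution → 0.3171 μm/a
  total first-year rate 0.4349 μm/a
zinc: T>10 °C ⇒ hinge -0.071·(15.9−10) = -0.4189
  sulphur-dioxide contribution → 0.4163 μm/a
  chloride contribution → 1.205 μm/a
  ⇒ r_corr(zinc) = 1.621 μm/a
Ordering by μm/a: zinc (1.62) > copper (0.435)

copper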